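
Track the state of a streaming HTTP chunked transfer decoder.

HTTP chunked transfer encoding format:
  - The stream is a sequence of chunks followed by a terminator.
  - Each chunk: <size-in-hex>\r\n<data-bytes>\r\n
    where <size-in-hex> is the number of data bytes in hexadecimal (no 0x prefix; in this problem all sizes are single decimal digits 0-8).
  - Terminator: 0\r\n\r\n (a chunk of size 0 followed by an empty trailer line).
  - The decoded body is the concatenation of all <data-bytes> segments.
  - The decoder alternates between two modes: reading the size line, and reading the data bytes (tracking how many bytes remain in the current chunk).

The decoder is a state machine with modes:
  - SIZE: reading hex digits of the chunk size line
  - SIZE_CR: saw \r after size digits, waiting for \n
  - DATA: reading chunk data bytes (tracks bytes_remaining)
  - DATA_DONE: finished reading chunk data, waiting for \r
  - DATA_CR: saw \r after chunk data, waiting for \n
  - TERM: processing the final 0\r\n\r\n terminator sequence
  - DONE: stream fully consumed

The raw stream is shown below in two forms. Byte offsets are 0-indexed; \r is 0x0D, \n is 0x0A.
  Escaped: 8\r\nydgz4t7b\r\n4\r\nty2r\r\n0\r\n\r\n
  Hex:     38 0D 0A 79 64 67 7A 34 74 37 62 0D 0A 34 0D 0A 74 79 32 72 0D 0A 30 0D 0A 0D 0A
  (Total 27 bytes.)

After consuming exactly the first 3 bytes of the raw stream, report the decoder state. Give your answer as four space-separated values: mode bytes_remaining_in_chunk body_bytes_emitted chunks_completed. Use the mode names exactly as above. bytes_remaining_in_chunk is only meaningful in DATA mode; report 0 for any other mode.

Byte 0 = '8': mode=SIZE remaining=0 emitted=0 chunks_done=0
Byte 1 = 0x0D: mode=SIZE_CR remaining=0 emitted=0 chunks_done=0
Byte 2 = 0x0A: mode=DATA remaining=8 emitted=0 chunks_done=0

Answer: DATA 8 0 0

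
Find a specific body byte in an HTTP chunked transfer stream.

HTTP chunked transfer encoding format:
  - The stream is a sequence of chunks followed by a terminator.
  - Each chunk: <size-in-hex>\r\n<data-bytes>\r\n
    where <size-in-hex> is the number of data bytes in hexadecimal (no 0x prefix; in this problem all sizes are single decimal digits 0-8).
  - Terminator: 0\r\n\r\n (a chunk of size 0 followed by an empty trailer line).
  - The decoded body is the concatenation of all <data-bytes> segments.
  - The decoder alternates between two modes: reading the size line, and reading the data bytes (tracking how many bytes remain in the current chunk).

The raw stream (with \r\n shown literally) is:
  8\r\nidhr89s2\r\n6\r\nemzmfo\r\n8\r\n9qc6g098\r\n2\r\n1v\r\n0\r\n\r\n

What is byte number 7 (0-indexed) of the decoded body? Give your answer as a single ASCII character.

Answer: 2

Derivation:
Chunk 1: stream[0..1]='8' size=0x8=8, data at stream[3..11]='idhr89s2' -> body[0..8], body so far='idhr89s2'
Chunk 2: stream[13..14]='6' size=0x6=6, data at stream[16..22]='emzmfo' -> body[8..14], body so far='idhr89s2emzmfo'
Chunk 3: stream[24..25]='8' size=0x8=8, data at stream[27..35]='9qc6g098' -> body[14..22], body so far='idhr89s2emzmfo9qc6g098'
Chunk 4: stream[37..38]='2' size=0x2=2, data at stream[40..42]='1v' -> body[22..24], body so far='idhr89s2emzmfo9qc6g0981v'
Chunk 5: stream[44..45]='0' size=0 (terminator). Final body='idhr89s2emzmfo9qc6g0981v' (24 bytes)
Body byte 7 = '2'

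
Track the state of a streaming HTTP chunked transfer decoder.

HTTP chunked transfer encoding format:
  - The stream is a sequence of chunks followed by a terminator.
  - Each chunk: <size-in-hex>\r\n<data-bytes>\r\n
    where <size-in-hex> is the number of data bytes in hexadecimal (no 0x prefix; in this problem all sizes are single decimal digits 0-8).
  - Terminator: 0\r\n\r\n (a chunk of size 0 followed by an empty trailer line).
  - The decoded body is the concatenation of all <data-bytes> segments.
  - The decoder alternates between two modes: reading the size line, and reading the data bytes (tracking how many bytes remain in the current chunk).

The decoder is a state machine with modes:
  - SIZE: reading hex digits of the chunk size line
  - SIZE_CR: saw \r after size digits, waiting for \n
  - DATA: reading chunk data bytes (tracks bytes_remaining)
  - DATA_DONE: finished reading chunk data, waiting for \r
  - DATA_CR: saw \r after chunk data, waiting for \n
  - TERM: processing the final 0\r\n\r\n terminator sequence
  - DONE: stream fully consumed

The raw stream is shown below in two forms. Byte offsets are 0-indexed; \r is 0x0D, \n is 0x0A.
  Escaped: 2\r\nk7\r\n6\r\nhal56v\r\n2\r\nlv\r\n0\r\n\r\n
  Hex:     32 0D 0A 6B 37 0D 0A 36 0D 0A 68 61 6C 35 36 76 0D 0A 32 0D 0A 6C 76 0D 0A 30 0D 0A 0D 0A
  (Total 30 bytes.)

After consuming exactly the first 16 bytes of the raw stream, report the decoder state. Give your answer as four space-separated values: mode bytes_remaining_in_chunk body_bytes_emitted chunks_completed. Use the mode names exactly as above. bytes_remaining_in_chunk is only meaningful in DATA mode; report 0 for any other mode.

Answer: DATA_DONE 0 8 1

Derivation:
Byte 0 = '2': mode=SIZE remaining=0 emitted=0 chunks_done=0
Byte 1 = 0x0D: mode=SIZE_CR remaining=0 emitted=0 chunks_done=0
Byte 2 = 0x0A: mode=DATA remaining=2 emitted=0 chunks_done=0
Byte 3 = 'k': mode=DATA remaining=1 emitted=1 chunks_done=0
Byte 4 = '7': mode=DATA_DONE remaining=0 emitted=2 chunks_done=0
Byte 5 = 0x0D: mode=DATA_CR remaining=0 emitted=2 chunks_done=0
Byte 6 = 0x0A: mode=SIZE remaining=0 emitted=2 chunks_done=1
Byte 7 = '6': mode=SIZE remaining=0 emitted=2 chunks_done=1
Byte 8 = 0x0D: mode=SIZE_CR remaining=0 emitted=2 chunks_done=1
Byte 9 = 0x0A: mode=DATA remaining=6 emitted=2 chunks_done=1
Byte 10 = 'h': mode=DATA remaining=5 emitted=3 chunks_done=1
Byte 11 = 'a': mode=DATA remaining=4 emitted=4 chunks_done=1
Byte 12 = 'l': mode=DATA remaining=3 emitted=5 chunks_done=1
Byte 13 = '5': mode=DATA remaining=2 emitted=6 chunks_done=1
Byte 14 = '6': mode=DATA remaining=1 emitted=7 chunks_done=1
Byte 15 = 'v': mode=DATA_DONE remaining=0 emitted=8 chunks_done=1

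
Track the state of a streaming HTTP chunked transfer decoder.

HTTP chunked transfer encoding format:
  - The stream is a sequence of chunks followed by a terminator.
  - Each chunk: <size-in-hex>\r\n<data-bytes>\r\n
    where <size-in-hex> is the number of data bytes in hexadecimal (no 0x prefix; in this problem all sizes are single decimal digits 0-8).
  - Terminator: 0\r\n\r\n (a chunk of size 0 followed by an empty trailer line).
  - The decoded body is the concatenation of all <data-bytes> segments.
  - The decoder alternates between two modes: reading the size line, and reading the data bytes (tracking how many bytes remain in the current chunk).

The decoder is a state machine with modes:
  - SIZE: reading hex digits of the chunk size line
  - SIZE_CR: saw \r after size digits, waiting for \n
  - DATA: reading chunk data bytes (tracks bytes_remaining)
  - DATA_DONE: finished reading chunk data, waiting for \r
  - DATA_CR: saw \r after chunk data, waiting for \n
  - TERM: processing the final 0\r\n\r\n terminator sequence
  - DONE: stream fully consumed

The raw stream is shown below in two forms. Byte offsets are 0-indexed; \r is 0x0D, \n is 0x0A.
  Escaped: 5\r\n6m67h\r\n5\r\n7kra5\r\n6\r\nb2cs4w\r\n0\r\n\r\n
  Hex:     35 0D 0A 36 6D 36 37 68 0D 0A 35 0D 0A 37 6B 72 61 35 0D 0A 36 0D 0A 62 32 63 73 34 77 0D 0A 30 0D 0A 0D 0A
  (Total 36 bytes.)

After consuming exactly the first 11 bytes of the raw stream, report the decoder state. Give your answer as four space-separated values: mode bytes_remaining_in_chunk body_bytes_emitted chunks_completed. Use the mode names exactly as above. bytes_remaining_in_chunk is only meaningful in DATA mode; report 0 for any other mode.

Byte 0 = '5': mode=SIZE remaining=0 emitted=0 chunks_done=0
Byte 1 = 0x0D: mode=SIZE_CR remaining=0 emitted=0 chunks_done=0
Byte 2 = 0x0A: mode=DATA remaining=5 emitted=0 chunks_done=0
Byte 3 = '6': mode=DATA remaining=4 emitted=1 chunks_done=0
Byte 4 = 'm': mode=DATA remaining=3 emitted=2 chunks_done=0
Byte 5 = '6': mode=DATA remaining=2 emitted=3 chunks_done=0
Byte 6 = '7': mode=DATA remaining=1 emitted=4 chunks_done=0
Byte 7 = 'h': mode=DATA_DONE remaining=0 emitted=5 chunks_done=0
Byte 8 = 0x0D: mode=DATA_CR remaining=0 emitted=5 chunks_done=0
Byte 9 = 0x0A: mode=SIZE remaining=0 emitted=5 chunks_done=1
Byte 10 = '5': mode=SIZE remaining=0 emitted=5 chunks_done=1

Answer: SIZE 0 5 1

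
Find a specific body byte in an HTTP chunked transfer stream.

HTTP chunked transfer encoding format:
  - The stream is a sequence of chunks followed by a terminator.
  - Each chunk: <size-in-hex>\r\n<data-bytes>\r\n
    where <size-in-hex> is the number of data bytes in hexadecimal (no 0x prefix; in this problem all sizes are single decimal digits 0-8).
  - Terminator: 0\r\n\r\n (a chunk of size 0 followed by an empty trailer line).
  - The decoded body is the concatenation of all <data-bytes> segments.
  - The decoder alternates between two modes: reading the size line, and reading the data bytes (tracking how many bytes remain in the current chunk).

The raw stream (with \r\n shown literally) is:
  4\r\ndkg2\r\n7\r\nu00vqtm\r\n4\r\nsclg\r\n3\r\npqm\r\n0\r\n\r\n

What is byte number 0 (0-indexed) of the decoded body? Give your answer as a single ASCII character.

Answer: d

Derivation:
Chunk 1: stream[0..1]='4' size=0x4=4, data at stream[3..7]='dkg2' -> body[0..4], body so far='dkg2'
Chunk 2: stream[9..10]='7' size=0x7=7, data at stream[12..19]='u00vqtm' -> body[4..11], body so far='dkg2u00vqtm'
Chunk 3: stream[21..22]='4' size=0x4=4, data at stream[24..28]='sclg' -> body[11..15], body so far='dkg2u00vqtmsclg'
Chunk 4: stream[30..31]='3' size=0x3=3, data at stream[33..36]='pqm' -> body[15..18], body so far='dkg2u00vqtmsclgpqm'
Chunk 5: stream[38..39]='0' size=0 (terminator). Final body='dkg2u00vqtmsclgpqm' (18 bytes)
Body byte 0 = 'd'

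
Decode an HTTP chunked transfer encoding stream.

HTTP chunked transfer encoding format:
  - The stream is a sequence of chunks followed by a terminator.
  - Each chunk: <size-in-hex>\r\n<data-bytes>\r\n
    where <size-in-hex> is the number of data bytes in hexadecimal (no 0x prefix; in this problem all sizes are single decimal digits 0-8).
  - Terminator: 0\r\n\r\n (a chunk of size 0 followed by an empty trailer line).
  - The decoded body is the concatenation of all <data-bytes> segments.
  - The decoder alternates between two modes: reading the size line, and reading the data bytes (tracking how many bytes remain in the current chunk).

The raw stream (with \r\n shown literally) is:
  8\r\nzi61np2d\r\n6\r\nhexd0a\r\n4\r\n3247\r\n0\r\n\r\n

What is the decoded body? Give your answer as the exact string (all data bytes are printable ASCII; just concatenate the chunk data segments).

Chunk 1: stream[0..1]='8' size=0x8=8, data at stream[3..11]='zi61np2d' -> body[0..8], body so far='zi61np2d'
Chunk 2: stream[13..14]='6' size=0x6=6, data at stream[16..22]='hexd0a' -> body[8..14], body so far='zi61np2dhexd0a'
Chunk 3: stream[24..25]='4' size=0x4=4, data at stream[27..31]='3247' -> body[14..18], body so far='zi61np2dhexd0a3247'
Chunk 4: stream[33..34]='0' size=0 (terminator). Final body='zi61np2dhexd0a3247' (18 bytes)

Answer: zi61np2dhexd0a3247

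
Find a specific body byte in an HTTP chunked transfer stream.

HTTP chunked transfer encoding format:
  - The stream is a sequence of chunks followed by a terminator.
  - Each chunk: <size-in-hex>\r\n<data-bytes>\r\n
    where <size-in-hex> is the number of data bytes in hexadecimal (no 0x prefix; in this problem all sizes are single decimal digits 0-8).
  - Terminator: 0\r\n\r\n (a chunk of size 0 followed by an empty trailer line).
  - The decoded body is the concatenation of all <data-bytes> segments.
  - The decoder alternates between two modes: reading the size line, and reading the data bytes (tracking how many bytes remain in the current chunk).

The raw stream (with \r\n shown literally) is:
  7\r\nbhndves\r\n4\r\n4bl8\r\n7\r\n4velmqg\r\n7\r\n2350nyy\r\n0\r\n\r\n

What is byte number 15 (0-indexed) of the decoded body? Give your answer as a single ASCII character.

Chunk 1: stream[0..1]='7' size=0x7=7, data at stream[3..10]='bhndves' -> body[0..7], body so far='bhndves'
Chunk 2: stream[12..13]='4' size=0x4=4, data at stream[15..19]='4bl8' -> body[7..11], body so far='bhndves4bl8'
Chunk 3: stream[21..22]='7' size=0x7=7, data at stream[24..31]='4velmqg' -> body[11..18], body so far='bhndves4bl84velmqg'
Chunk 4: stream[33..34]='7' size=0x7=7, data at stream[36..43]='2350nyy' -> body[18..25], body so far='bhndves4bl84velmqg2350nyy'
Chunk 5: stream[45..46]='0' size=0 (terminator). Final body='bhndves4bl84velmqg2350nyy' (25 bytes)
Body byte 15 = 'm'

Answer: m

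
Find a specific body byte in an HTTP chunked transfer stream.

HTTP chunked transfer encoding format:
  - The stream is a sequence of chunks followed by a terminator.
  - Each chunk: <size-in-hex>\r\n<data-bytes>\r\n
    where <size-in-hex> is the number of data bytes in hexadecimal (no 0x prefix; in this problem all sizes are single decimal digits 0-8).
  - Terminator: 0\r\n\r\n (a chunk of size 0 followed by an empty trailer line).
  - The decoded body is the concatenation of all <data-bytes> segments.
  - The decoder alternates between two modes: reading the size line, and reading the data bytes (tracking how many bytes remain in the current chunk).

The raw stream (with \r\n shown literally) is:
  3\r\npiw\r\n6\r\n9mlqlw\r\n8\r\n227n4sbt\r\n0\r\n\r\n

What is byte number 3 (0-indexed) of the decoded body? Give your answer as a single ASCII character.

Chunk 1: stream[0..1]='3' size=0x3=3, data at stream[3..6]='piw' -> body[0..3], body so far='piw'
Chunk 2: stream[8..9]='6' size=0x6=6, data at stream[11..17]='9mlqlw' -> body[3..9], body so far='piw9mlqlw'
Chunk 3: stream[19..20]='8' size=0x8=8, data at stream[22..30]='227n4sbt' -> body[9..17], body so far='piw9mlqlw227n4sbt'
Chunk 4: stream[32..33]='0' size=0 (terminator). Final body='piw9mlqlw227n4sbt' (17 bytes)
Body byte 3 = '9'

Answer: 9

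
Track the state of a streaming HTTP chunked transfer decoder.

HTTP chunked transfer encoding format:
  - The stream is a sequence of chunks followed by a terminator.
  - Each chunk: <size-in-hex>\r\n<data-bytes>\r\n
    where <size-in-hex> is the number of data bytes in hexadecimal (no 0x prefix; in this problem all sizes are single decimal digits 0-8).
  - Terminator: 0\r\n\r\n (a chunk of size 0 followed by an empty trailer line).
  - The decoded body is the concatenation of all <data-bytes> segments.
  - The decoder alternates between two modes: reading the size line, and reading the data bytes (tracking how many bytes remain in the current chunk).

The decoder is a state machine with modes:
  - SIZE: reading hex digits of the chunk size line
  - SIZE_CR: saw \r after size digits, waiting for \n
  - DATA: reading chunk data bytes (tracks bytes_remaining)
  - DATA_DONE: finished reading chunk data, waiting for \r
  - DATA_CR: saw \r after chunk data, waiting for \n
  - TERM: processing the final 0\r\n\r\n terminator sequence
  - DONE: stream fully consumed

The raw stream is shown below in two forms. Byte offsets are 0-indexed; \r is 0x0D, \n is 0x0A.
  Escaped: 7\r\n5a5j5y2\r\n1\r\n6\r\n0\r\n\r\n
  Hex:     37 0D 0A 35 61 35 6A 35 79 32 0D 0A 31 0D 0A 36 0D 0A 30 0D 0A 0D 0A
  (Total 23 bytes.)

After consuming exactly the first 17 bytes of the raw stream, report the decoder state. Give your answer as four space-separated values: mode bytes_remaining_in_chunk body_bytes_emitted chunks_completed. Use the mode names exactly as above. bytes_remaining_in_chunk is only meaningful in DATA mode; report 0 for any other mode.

Answer: DATA_CR 0 8 1

Derivation:
Byte 0 = '7': mode=SIZE remaining=0 emitted=0 chunks_done=0
Byte 1 = 0x0D: mode=SIZE_CR remaining=0 emitted=0 chunks_done=0
Byte 2 = 0x0A: mode=DATA remaining=7 emitted=0 chunks_done=0
Byte 3 = '5': mode=DATA remaining=6 emitted=1 chunks_done=0
Byte 4 = 'a': mode=DATA remaining=5 emitted=2 chunks_done=0
Byte 5 = '5': mode=DATA remaining=4 emitted=3 chunks_done=0
Byte 6 = 'j': mode=DATA remaining=3 emitted=4 chunks_done=0
Byte 7 = '5': mode=DATA remaining=2 emitted=5 chunks_done=0
Byte 8 = 'y': mode=DATA remaining=1 emitted=6 chunks_done=0
Byte 9 = '2': mode=DATA_DONE remaining=0 emitted=7 chunks_done=0
Byte 10 = 0x0D: mode=DATA_CR remaining=0 emitted=7 chunks_done=0
Byte 11 = 0x0A: mode=SIZE remaining=0 emitted=7 chunks_done=1
Byte 12 = '1': mode=SIZE remaining=0 emitted=7 chunks_done=1
Byte 13 = 0x0D: mode=SIZE_CR remaining=0 emitted=7 chunks_done=1
Byte 14 = 0x0A: mode=DATA remaining=1 emitted=7 chunks_done=1
Byte 15 = '6': mode=DATA_DONE remaining=0 emitted=8 chunks_done=1
Byte 16 = 0x0D: mode=DATA_CR remaining=0 emitted=8 chunks_done=1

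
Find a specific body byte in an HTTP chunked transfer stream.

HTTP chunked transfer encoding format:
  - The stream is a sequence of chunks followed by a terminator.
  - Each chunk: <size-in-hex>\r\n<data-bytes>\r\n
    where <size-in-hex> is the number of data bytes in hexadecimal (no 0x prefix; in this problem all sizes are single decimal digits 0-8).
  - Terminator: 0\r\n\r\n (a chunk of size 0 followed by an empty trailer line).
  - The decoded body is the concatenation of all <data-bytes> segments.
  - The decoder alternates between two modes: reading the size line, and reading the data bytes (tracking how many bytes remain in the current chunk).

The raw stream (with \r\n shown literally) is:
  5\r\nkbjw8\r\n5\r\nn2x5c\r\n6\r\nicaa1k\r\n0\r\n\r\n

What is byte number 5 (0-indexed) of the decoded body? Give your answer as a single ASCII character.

Answer: n

Derivation:
Chunk 1: stream[0..1]='5' size=0x5=5, data at stream[3..8]='kbjw8' -> body[0..5], body so far='kbjw8'
Chunk 2: stream[10..11]='5' size=0x5=5, data at stream[13..18]='n2x5c' -> body[5..10], body so far='kbjw8n2x5c'
Chunk 3: stream[20..21]='6' size=0x6=6, data at stream[23..29]='icaa1k' -> body[10..16], body so far='kbjw8n2x5cicaa1k'
Chunk 4: stream[31..32]='0' size=0 (terminator). Final body='kbjw8n2x5cicaa1k' (16 bytes)
Body byte 5 = 'n'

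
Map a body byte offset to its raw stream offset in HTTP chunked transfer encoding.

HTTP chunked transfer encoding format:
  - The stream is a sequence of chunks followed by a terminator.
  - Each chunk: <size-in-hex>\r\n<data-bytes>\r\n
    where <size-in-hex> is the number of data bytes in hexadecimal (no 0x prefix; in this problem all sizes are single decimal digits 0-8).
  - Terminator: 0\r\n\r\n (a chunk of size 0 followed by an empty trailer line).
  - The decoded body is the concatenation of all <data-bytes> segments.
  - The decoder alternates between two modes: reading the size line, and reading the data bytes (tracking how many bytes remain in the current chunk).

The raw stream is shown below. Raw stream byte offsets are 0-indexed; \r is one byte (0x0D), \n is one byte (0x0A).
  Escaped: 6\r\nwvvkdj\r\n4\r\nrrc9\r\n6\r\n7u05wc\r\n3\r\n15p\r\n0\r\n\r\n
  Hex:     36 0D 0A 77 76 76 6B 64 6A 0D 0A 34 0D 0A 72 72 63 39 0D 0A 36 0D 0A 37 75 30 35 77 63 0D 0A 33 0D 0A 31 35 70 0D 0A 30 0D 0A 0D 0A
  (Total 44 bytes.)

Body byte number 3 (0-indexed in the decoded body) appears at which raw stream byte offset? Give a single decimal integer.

Answer: 6

Derivation:
Chunk 1: stream[0..1]='6' size=0x6=6, data at stream[3..9]='wvvkdj' -> body[0..6], body so far='wvvkdj'
Chunk 2: stream[11..12]='4' size=0x4=4, data at stream[14..18]='rrc9' -> body[6..10], body so far='wvvkdjrrc9'
Chunk 3: stream[20..21]='6' size=0x6=6, data at stream[23..29]='7u05wc' -> body[10..16], body so far='wvvkdjrrc97u05wc'
Chunk 4: stream[31..32]='3' size=0x3=3, data at stream[34..37]='15p' -> body[16..19], body so far='wvvkdjrrc97u05wc15p'
Chunk 5: stream[39..40]='0' size=0 (terminator). Final body='wvvkdjrrc97u05wc15p' (19 bytes)
Body byte 3 at stream offset 6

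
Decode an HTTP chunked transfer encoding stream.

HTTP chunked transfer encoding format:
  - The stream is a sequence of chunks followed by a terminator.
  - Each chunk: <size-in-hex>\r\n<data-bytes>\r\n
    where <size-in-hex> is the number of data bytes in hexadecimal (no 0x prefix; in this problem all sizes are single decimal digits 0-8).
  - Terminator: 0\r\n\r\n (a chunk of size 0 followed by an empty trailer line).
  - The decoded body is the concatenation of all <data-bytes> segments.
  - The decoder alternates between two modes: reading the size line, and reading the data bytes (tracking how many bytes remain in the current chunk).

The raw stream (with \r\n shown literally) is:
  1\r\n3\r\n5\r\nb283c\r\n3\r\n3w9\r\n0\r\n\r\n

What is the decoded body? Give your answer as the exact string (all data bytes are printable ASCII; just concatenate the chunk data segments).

Answer: 3b283c3w9

Derivation:
Chunk 1: stream[0..1]='1' size=0x1=1, data at stream[3..4]='3' -> body[0..1], body so far='3'
Chunk 2: stream[6..7]='5' size=0x5=5, data at stream[9..14]='b283c' -> body[1..6], body so far='3b283c'
Chunk 3: stream[16..17]='3' size=0x3=3, data at stream[19..22]='3w9' -> body[6..9], body so far='3b283c3w9'
Chunk 4: stream[24..25]='0' size=0 (terminator). Final body='3b283c3w9' (9 bytes)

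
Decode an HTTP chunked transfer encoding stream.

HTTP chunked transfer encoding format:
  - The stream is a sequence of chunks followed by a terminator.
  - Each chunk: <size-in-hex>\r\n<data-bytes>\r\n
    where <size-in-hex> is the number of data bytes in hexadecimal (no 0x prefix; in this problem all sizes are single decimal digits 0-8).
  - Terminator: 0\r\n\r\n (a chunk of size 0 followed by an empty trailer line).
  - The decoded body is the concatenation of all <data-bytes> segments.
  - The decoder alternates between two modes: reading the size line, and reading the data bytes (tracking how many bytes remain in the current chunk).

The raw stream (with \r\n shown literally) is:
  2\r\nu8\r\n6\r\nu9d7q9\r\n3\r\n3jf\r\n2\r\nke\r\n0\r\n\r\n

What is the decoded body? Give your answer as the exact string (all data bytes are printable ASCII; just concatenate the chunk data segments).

Answer: u8u9d7q93jfke

Derivation:
Chunk 1: stream[0..1]='2' size=0x2=2, data at stream[3..5]='u8' -> body[0..2], body so far='u8'
Chunk 2: stream[7..8]='6' size=0x6=6, data at stream[10..16]='u9d7q9' -> body[2..8], body so far='u8u9d7q9'
Chunk 3: stream[18..19]='3' size=0x3=3, data at stream[21..24]='3jf' -> body[8..11], body so far='u8u9d7q93jf'
Chunk 4: stream[26..27]='2' size=0x2=2, data at stream[29..31]='ke' -> body[11..13], body so far='u8u9d7q93jfke'
Chunk 5: stream[33..34]='0' size=0 (terminator). Final body='u8u9d7q93jfke' (13 bytes)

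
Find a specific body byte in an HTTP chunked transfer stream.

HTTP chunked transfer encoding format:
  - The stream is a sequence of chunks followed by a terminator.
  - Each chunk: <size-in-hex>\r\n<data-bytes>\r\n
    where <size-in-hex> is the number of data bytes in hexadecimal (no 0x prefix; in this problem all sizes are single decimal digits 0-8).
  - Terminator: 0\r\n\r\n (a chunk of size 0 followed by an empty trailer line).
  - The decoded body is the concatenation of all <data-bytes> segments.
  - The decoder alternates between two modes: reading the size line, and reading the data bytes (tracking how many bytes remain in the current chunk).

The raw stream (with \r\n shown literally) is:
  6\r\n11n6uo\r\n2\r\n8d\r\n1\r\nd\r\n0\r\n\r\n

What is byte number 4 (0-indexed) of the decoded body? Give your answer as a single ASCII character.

Chunk 1: stream[0..1]='6' size=0x6=6, data at stream[3..9]='11n6uo' -> body[0..6], body so far='11n6uo'
Chunk 2: stream[11..12]='2' size=0x2=2, data at stream[14..16]='8d' -> body[6..8], body so far='11n6uo8d'
Chunk 3: stream[18..19]='1' size=0x1=1, data at stream[21..22]='d' -> body[8..9], body so far='11n6uo8dd'
Chunk 4: stream[24..25]='0' size=0 (terminator). Final body='11n6uo8dd' (9 bytes)
Body byte 4 = 'u'

Answer: u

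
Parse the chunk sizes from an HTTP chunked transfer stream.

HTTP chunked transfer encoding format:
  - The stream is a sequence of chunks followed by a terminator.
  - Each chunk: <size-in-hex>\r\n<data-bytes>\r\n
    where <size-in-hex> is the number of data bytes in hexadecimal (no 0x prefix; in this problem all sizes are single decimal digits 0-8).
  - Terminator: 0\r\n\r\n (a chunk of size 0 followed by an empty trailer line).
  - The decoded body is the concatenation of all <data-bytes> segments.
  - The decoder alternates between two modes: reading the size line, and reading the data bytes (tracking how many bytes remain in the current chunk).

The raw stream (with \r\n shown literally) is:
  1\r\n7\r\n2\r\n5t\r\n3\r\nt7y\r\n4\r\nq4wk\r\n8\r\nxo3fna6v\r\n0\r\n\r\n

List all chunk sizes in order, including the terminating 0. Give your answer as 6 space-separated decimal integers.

Chunk 1: stream[0..1]='1' size=0x1=1, data at stream[3..4]='7' -> body[0..1], body so far='7'
Chunk 2: stream[6..7]='2' size=0x2=2, data at stream[9..11]='5t' -> body[1..3], body so far='75t'
Chunk 3: stream[13..14]='3' size=0x3=3, data at stream[16..19]='t7y' -> body[3..6], body so far='75tt7y'
Chunk 4: stream[21..22]='4' size=0x4=4, data at stream[24..28]='q4wk' -> body[6..10], body so far='75tt7yq4wk'
Chunk 5: stream[30..31]='8' size=0x8=8, data at stream[33..41]='xo3fna6v' -> body[10..18], body so far='75tt7yq4wkxo3fna6v'
Chunk 6: stream[43..44]='0' size=0 (terminator). Final body='75tt7yq4wkxo3fna6v' (18 bytes)

Answer: 1 2 3 4 8 0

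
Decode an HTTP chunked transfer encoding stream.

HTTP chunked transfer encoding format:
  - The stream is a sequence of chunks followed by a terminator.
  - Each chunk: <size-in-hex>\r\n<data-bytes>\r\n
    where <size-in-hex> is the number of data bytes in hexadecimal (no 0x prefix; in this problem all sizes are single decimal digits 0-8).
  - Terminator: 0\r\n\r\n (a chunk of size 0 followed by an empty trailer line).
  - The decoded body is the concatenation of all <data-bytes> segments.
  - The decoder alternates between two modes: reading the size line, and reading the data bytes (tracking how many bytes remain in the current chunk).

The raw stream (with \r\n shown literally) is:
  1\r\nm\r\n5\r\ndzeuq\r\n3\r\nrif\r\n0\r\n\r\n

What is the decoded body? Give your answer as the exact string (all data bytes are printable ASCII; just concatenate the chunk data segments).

Answer: mdzeuqrif

Derivation:
Chunk 1: stream[0..1]='1' size=0x1=1, data at stream[3..4]='m' -> body[0..1], body so far='m'
Chunk 2: stream[6..7]='5' size=0x5=5, data at stream[9..14]='dzeuq' -> body[1..6], body so far='mdzeuq'
Chunk 3: stream[16..17]='3' size=0x3=3, data at stream[19..22]='rif' -> body[6..9], body so far='mdzeuqrif'
Chunk 4: stream[24..25]='0' size=0 (terminator). Final body='mdzeuqrif' (9 bytes)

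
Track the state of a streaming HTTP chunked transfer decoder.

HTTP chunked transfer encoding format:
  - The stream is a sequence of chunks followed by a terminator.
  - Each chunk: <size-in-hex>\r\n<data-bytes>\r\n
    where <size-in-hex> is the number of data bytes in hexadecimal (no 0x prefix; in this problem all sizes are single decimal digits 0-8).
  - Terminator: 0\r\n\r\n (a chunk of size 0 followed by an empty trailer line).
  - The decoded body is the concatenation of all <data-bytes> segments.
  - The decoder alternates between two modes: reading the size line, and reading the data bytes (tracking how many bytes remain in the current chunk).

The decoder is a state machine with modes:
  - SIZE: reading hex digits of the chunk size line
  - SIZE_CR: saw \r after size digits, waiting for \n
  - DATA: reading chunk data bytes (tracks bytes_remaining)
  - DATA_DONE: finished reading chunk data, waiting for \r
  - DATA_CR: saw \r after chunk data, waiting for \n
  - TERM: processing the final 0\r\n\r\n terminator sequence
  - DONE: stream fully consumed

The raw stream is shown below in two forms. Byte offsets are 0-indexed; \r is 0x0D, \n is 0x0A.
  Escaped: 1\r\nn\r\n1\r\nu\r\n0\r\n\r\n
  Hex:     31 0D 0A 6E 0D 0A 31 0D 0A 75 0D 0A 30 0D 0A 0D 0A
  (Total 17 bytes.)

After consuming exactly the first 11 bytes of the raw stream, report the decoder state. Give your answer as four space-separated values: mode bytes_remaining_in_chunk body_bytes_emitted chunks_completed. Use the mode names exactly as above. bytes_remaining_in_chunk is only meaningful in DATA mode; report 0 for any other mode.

Answer: DATA_CR 0 2 1

Derivation:
Byte 0 = '1': mode=SIZE remaining=0 emitted=0 chunks_done=0
Byte 1 = 0x0D: mode=SIZE_CR remaining=0 emitted=0 chunks_done=0
Byte 2 = 0x0A: mode=DATA remaining=1 emitted=0 chunks_done=0
Byte 3 = 'n': mode=DATA_DONE remaining=0 emitted=1 chunks_done=0
Byte 4 = 0x0D: mode=DATA_CR remaining=0 emitted=1 chunks_done=0
Byte 5 = 0x0A: mode=SIZE remaining=0 emitted=1 chunks_done=1
Byte 6 = '1': mode=SIZE remaining=0 emitted=1 chunks_done=1
Byte 7 = 0x0D: mode=SIZE_CR remaining=0 emitted=1 chunks_done=1
Byte 8 = 0x0A: mode=DATA remaining=1 emitted=1 chunks_done=1
Byte 9 = 'u': mode=DATA_DONE remaining=0 emitted=2 chunks_done=1
Byte 10 = 0x0D: mode=DATA_CR remaining=0 emitted=2 chunks_done=1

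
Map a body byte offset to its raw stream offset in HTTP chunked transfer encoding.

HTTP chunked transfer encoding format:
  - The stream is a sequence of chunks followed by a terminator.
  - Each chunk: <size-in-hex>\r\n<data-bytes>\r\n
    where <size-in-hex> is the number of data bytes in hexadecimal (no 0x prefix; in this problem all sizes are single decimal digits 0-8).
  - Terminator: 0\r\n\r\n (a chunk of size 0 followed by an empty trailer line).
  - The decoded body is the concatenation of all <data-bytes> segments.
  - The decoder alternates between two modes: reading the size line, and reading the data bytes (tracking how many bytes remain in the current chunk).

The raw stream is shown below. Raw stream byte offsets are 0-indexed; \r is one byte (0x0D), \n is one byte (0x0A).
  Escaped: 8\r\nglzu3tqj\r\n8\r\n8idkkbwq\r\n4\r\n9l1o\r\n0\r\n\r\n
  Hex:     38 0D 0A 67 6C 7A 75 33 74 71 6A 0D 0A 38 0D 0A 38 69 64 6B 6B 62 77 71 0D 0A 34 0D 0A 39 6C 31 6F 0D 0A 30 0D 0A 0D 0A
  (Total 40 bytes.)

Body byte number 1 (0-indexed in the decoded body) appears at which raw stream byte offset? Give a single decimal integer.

Chunk 1: stream[0..1]='8' size=0x8=8, data at stream[3..11]='glzu3tqj' -> body[0..8], body so far='glzu3tqj'
Chunk 2: stream[13..14]='8' size=0x8=8, data at stream[16..24]='8idkkbwq' -> body[8..16], body so far='glzu3tqj8idkkbwq'
Chunk 3: stream[26..27]='4' size=0x4=4, data at stream[29..33]='9l1o' -> body[16..20], body so far='glzu3tqj8idkkbwq9l1o'
Chunk 4: stream[35..36]='0' size=0 (terminator). Final body='glzu3tqj8idkkbwq9l1o' (20 bytes)
Body byte 1 at stream offset 4

Answer: 4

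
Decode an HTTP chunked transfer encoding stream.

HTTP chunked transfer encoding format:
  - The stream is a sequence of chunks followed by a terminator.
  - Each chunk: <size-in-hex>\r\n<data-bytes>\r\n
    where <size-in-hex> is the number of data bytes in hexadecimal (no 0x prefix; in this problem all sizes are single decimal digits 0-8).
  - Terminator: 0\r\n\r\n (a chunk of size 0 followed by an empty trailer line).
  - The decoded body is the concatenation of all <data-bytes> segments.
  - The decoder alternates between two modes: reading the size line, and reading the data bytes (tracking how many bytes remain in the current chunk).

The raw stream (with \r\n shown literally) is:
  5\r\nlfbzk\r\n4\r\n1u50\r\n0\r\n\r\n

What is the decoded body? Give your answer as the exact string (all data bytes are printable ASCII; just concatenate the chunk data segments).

Chunk 1: stream[0..1]='5' size=0x5=5, data at stream[3..8]='lfbzk' -> body[0..5], body so far='lfbzk'
Chunk 2: stream[10..11]='4' size=0x4=4, data at stream[13..17]='1u50' -> body[5..9], body so far='lfbzk1u50'
Chunk 3: stream[19..20]='0' size=0 (terminator). Final body='lfbzk1u50' (9 bytes)

Answer: lfbzk1u50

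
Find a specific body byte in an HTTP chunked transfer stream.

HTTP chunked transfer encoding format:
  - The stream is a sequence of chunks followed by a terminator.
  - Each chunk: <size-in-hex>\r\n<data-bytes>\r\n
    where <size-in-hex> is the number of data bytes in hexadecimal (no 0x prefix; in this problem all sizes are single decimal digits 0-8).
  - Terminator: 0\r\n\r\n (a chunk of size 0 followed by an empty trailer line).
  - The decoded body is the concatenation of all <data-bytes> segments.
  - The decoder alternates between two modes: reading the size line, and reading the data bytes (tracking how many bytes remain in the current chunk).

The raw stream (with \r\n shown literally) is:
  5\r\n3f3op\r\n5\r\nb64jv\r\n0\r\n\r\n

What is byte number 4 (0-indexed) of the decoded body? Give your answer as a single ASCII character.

Answer: p

Derivation:
Chunk 1: stream[0..1]='5' size=0x5=5, data at stream[3..8]='3f3op' -> body[0..5], body so far='3f3op'
Chunk 2: stream[10..11]='5' size=0x5=5, data at stream[13..18]='b64jv' -> body[5..10], body so far='3f3opb64jv'
Chunk 3: stream[20..21]='0' size=0 (terminator). Final body='3f3opb64jv' (10 bytes)
Body byte 4 = 'p'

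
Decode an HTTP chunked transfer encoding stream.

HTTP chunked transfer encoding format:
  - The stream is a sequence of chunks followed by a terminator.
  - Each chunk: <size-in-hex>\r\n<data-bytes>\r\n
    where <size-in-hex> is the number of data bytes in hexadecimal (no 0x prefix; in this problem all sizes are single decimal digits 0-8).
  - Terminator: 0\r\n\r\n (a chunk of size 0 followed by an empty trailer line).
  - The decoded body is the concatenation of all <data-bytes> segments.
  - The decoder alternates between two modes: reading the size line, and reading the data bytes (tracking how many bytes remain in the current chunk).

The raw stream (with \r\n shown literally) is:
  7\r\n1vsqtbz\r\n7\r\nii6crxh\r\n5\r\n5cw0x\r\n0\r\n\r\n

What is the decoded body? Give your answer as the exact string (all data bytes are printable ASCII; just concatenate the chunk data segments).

Answer: 1vsqtbzii6crxh5cw0x

Derivation:
Chunk 1: stream[0..1]='7' size=0x7=7, data at stream[3..10]='1vsqtbz' -> body[0..7], body so far='1vsqtbz'
Chunk 2: stream[12..13]='7' size=0x7=7, data at stream[15..22]='ii6crxh' -> body[7..14], body so far='1vsqtbzii6crxh'
Chunk 3: stream[24..25]='5' size=0x5=5, data at stream[27..32]='5cw0x' -> body[14..19], body so far='1vsqtbzii6crxh5cw0x'
Chunk 4: stream[34..35]='0' size=0 (terminator). Final body='1vsqtbzii6crxh5cw0x' (19 bytes)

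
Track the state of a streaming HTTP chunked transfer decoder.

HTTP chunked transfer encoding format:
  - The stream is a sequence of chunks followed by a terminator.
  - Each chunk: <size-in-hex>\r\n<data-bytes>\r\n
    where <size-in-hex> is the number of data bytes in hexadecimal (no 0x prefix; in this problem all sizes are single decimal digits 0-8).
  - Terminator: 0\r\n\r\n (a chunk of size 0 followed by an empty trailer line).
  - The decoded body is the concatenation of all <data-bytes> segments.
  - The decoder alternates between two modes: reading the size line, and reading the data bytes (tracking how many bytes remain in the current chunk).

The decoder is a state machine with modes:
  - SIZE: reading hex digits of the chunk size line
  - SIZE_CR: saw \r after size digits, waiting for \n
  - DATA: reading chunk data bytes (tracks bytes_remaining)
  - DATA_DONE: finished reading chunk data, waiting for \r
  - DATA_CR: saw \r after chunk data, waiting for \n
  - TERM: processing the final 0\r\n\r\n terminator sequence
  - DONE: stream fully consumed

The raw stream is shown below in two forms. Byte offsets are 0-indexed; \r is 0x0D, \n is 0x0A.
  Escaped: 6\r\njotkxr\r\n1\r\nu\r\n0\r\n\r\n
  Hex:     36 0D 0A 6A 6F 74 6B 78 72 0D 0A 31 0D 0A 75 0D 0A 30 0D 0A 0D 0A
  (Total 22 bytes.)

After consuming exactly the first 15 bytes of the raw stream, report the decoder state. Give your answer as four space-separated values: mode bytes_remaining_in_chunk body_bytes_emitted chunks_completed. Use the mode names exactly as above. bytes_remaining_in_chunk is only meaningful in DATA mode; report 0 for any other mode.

Byte 0 = '6': mode=SIZE remaining=0 emitted=0 chunks_done=0
Byte 1 = 0x0D: mode=SIZE_CR remaining=0 emitted=0 chunks_done=0
Byte 2 = 0x0A: mode=DATA remaining=6 emitted=0 chunks_done=0
Byte 3 = 'j': mode=DATA remaining=5 emitted=1 chunks_done=0
Byte 4 = 'o': mode=DATA remaining=4 emitted=2 chunks_done=0
Byte 5 = 't': mode=DATA remaining=3 emitted=3 chunks_done=0
Byte 6 = 'k': mode=DATA remaining=2 emitted=4 chunks_done=0
Byte 7 = 'x': mode=DATA remaining=1 emitted=5 chunks_done=0
Byte 8 = 'r': mode=DATA_DONE remaining=0 emitted=6 chunks_done=0
Byte 9 = 0x0D: mode=DATA_CR remaining=0 emitted=6 chunks_done=0
Byte 10 = 0x0A: mode=SIZE remaining=0 emitted=6 chunks_done=1
Byte 11 = '1': mode=SIZE remaining=0 emitted=6 chunks_done=1
Byte 12 = 0x0D: mode=SIZE_CR remaining=0 emitted=6 chunks_done=1
Byte 13 = 0x0A: mode=DATA remaining=1 emitted=6 chunks_done=1
Byte 14 = 'u': mode=DATA_DONE remaining=0 emitted=7 chunks_done=1

Answer: DATA_DONE 0 7 1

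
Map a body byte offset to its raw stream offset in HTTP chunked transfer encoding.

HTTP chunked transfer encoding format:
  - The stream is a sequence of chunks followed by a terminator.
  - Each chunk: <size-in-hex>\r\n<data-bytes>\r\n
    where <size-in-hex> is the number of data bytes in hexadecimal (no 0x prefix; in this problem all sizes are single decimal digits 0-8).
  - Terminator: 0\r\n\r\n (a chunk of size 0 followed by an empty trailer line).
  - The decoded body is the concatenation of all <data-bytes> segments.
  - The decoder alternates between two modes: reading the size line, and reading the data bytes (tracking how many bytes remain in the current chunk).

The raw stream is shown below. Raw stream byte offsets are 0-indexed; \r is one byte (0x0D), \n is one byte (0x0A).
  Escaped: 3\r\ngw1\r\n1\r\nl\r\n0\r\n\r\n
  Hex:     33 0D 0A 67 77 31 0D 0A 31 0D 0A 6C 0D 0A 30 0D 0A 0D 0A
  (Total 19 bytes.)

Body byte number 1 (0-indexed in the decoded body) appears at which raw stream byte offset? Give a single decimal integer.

Chunk 1: stream[0..1]='3' size=0x3=3, data at stream[3..6]='gw1' -> body[0..3], body so far='gw1'
Chunk 2: stream[8..9]='1' size=0x1=1, data at stream[11..12]='l' -> body[3..4], body so far='gw1l'
Chunk 3: stream[14..15]='0' size=0 (terminator). Final body='gw1l' (4 bytes)
Body byte 1 at stream offset 4

Answer: 4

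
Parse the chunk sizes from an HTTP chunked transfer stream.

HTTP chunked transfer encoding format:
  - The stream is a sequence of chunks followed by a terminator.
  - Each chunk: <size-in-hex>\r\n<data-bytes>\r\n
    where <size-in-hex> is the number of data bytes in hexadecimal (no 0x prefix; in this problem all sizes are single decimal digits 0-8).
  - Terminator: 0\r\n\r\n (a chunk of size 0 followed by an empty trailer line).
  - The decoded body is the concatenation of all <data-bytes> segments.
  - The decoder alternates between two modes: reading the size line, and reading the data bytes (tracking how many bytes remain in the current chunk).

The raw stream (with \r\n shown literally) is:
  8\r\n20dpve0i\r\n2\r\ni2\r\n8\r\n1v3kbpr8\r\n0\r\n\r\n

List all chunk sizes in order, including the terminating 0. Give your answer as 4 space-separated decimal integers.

Chunk 1: stream[0..1]='8' size=0x8=8, data at stream[3..11]='20dpve0i' -> body[0..8], body so far='20dpve0i'
Chunk 2: stream[13..14]='2' size=0x2=2, data at stream[16..18]='i2' -> body[8..10], body so far='20dpve0ii2'
Chunk 3: stream[20..21]='8' size=0x8=8, data at stream[23..31]='1v3kbpr8' -> body[10..18], body so far='20dpve0ii21v3kbpr8'
Chunk 4: stream[33..34]='0' size=0 (terminator). Final body='20dpve0ii21v3kbpr8' (18 bytes)

Answer: 8 2 8 0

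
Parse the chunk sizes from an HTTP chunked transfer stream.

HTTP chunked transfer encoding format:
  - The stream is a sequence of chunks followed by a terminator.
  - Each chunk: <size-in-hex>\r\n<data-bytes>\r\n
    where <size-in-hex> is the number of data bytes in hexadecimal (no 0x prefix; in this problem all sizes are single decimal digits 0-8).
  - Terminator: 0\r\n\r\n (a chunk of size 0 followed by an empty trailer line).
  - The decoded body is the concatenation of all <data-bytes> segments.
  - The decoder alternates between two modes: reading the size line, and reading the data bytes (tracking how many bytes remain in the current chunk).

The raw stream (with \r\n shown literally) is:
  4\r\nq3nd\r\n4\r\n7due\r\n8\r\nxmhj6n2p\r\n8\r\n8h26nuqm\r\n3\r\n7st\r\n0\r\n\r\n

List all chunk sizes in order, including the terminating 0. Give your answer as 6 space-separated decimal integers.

Chunk 1: stream[0..1]='4' size=0x4=4, data at stream[3..7]='q3nd' -> body[0..4], body so far='q3nd'
Chunk 2: stream[9..10]='4' size=0x4=4, data at stream[12..16]='7due' -> body[4..8], body so far='q3nd7due'
Chunk 3: stream[18..19]='8' size=0x8=8, data at stream[21..29]='xmhj6n2p' -> body[8..16], body so far='q3nd7duexmhj6n2p'
Chunk 4: stream[31..32]='8' size=0x8=8, data at stream[34..42]='8h26nuqm' -> body[16..24], body so far='q3nd7duexmhj6n2p8h26nuqm'
Chunk 5: stream[44..45]='3' size=0x3=3, data at stream[47..50]='7st' -> body[24..27], body so far='q3nd7duexmhj6n2p8h26nuqm7st'
Chunk 6: stream[52..53]='0' size=0 (terminator). Final body='q3nd7duexmhj6n2p8h26nuqm7st' (27 bytes)

Answer: 4 4 8 8 3 0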